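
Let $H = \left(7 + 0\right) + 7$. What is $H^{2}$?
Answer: $196$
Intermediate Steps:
$H = 14$ ($H = 7 + 7 = 14$)
$H^{2} = 14^{2} = 196$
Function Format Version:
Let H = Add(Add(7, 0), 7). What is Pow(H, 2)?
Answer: 196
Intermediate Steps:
H = 14 (H = Add(7, 7) = 14)
Pow(H, 2) = Pow(14, 2) = 196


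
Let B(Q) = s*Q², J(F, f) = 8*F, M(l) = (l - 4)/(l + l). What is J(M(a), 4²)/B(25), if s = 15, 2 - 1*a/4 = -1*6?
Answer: 7/18750 ≈ 0.00037333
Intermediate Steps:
a = 32 (a = 8 - (-4)*6 = 8 - 4*(-6) = 8 + 24 = 32)
M(l) = (-4 + l)/(2*l) (M(l) = (-4 + l)/((2*l)) = (-4 + l)*(1/(2*l)) = (-4 + l)/(2*l))
B(Q) = 15*Q²
J(M(a), 4²)/B(25) = (8*((½)*(-4 + 32)/32))/((15*25²)) = (8*((½)*(1/32)*28))/((15*625)) = (8*(7/16))/9375 = (7/2)*(1/9375) = 7/18750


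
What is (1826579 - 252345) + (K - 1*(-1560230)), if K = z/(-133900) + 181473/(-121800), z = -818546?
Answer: 170400371549827/54363400 ≈ 3.1345e+6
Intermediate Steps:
K = 251332227/54363400 (K = -818546/(-133900) + 181473/(-121800) = -818546*(-1/133900) + 181473*(-1/121800) = 409273/66950 - 60491/40600 = 251332227/54363400 ≈ 4.6232)
(1826579 - 252345) + (K - 1*(-1560230)) = (1826579 - 252345) + (251332227/54363400 - 1*(-1560230)) = 1574234 + (251332227/54363400 + 1560230) = 1574234 + 84819658914227/54363400 = 170400371549827/54363400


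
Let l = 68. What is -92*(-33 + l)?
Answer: -3220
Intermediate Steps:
-92*(-33 + l) = -92*(-33 + 68) = -92*35 = -3220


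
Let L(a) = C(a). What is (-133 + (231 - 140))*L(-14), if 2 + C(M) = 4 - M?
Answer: -672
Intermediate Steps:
C(M) = 2 - M (C(M) = -2 + (4 - M) = 2 - M)
L(a) = 2 - a
(-133 + (231 - 140))*L(-14) = (-133 + (231 - 140))*(2 - 1*(-14)) = (-133 + 91)*(2 + 14) = -42*16 = -672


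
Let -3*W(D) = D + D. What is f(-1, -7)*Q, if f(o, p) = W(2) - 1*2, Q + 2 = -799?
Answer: 2670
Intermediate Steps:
Q = -801 (Q = -2 - 799 = -801)
W(D) = -2*D/3 (W(D) = -(D + D)/3 = -2*D/3)
f(o, p) = -10/3 (f(o, p) = -⅔*2 - 1*2 = -4/3 - 2 = -10/3)
f(-1, -7)*Q = -10/3*(-801) = 2670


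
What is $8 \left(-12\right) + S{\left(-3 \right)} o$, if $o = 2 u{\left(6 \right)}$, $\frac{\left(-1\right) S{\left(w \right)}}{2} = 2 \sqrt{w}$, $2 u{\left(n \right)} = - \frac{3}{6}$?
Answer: $-96 + 2 i \sqrt{3} \approx -96.0 + 3.4641 i$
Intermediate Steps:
$u{\left(n \right)} = - \frac{1}{4}$ ($u{\left(n \right)} = \frac{\left(-1\right) \frac{3}{6}}{2} = \frac{\left(-1\right) 3 \cdot \frac{1}{6}}{2} = \frac{\left(-1\right) \frac{1}{2}}{2} = \frac{1}{2} \left(- \frac{1}{2}\right) = - \frac{1}{4}$)
$S{\left(w \right)} = - 4 \sqrt{w}$ ($S{\left(w \right)} = - 2 \cdot 2 \sqrt{w} = - 4 \sqrt{w}$)
$o = - \frac{1}{2}$ ($o = 2 \left(- \frac{1}{4}\right) = - \frac{1}{2} \approx -0.5$)
$8 \left(-12\right) + S{\left(-3 \right)} o = 8 \left(-12\right) + - 4 \sqrt{-3} \left(- \frac{1}{2}\right) = -96 + - 4 i \sqrt{3} \left(- \frac{1}{2}\right) = -96 + 2 i \sqrt{3}$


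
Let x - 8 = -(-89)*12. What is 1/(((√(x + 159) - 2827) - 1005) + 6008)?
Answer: 2176/4733741 - √1235/4733741 ≈ 0.00045225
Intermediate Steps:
x = 1076 (x = 8 - (-89)*12 = 8 - 1*(-1068) = 8 + 1068 = 1076)
1/(((√(x + 159) - 2827) - 1005) + 6008) = 1/(((√(1076 + 159) - 2827) - 1005) + 6008) = 1/(((√1235 - 2827) - 1005) + 6008) = 1/(((-2827 + √1235) - 1005) + 6008) = 1/((-3832 + √1235) + 6008) = 1/(2176 + √1235)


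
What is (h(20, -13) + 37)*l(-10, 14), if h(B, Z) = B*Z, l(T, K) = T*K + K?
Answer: 28098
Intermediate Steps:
l(T, K) = K + K*T (l(T, K) = K*T + K = K + K*T)
(h(20, -13) + 37)*l(-10, 14) = (20*(-13) + 37)*(14*(1 - 10)) = (-260 + 37)*(14*(-9)) = -223*(-126) = 28098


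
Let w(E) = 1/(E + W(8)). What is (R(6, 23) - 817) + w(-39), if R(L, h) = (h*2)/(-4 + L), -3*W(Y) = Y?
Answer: -99253/125 ≈ -794.02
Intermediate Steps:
W(Y) = -Y/3
w(E) = 1/(-8/3 + E) (w(E) = 1/(E - ⅓*8) = 1/(E - 8/3) = 1/(-8/3 + E))
R(L, h) = 2*h/(-4 + L) (R(L, h) = (2*h)/(-4 + L) = 2*h/(-4 + L))
(R(6, 23) - 817) + w(-39) = (2*23/(-4 + 6) - 817) + 3/(-8 + 3*(-39)) = (2*23/2 - 817) + 3/(-8 - 117) = (2*23*(½) - 817) + 3/(-125) = (23 - 817) + 3*(-1/125) = -794 - 3/125 = -99253/125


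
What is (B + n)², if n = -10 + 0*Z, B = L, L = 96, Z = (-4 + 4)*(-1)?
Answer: 7396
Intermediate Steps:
Z = 0 (Z = 0*(-1) = 0)
B = 96
n = -10 (n = -10 + 0*0 = -10 + 0 = -10)
(B + n)² = (96 - 10)² = 86² = 7396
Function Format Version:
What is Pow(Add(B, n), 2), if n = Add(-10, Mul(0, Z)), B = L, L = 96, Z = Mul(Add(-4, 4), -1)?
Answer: 7396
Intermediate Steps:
Z = 0 (Z = Mul(0, -1) = 0)
B = 96
n = -10 (n = Add(-10, Mul(0, 0)) = Add(-10, 0) = -10)
Pow(Add(B, n), 2) = Pow(Add(96, -10), 2) = Pow(86, 2) = 7396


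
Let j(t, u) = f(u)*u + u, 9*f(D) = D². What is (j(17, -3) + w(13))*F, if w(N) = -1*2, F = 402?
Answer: -3216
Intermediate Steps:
f(D) = D²/9
w(N) = -2
j(t, u) = u + u³/9 (j(t, u) = (u²/9)*u + u = u³/9 + u = u + u³/9)
(j(17, -3) + w(13))*F = ((-3 + (⅑)*(-3)³) - 2)*402 = ((-3 + (⅑)*(-27)) - 2)*402 = ((-3 - 3) - 2)*402 = (-6 - 2)*402 = -8*402 = -3216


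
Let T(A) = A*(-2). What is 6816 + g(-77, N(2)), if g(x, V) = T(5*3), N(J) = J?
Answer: 6786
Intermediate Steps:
T(A) = -2*A
g(x, V) = -30 (g(x, V) = -10*3 = -2*15 = -30)
6816 + g(-77, N(2)) = 6816 - 30 = 6786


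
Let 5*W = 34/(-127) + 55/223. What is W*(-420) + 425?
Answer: 12086573/28321 ≈ 426.77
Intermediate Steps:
W = -597/141605 (W = (34/(-127) + 55/223)/5 = (34*(-1/127) + 55*(1/223))/5 = (-34/127 + 55/223)/5 = (⅕)*(-597/28321) = -597/141605 ≈ -0.0042160)
W*(-420) + 425 = -597/141605*(-420) + 425 = 50148/28321 + 425 = 12086573/28321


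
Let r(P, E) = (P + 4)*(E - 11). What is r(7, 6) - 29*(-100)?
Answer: 2845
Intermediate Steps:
r(P, E) = (-11 + E)*(4 + P) (r(P, E) = (4 + P)*(-11 + E) = (-11 + E)*(4 + P))
r(7, 6) - 29*(-100) = (-44 - 11*7 + 4*6 + 6*7) - 29*(-100) = (-44 - 77 + 24 + 42) + 2900 = -55 + 2900 = 2845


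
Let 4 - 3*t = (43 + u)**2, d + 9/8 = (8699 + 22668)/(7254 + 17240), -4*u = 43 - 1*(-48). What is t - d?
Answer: -79660229/587856 ≈ -135.51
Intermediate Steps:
u = -91/4 (u = -(43 - 1*(-48))/4 = -(43 + 48)/4 = -1/4*91 = -91/4 ≈ -22.750)
d = 15245/97976 (d = -9/8 + (8699 + 22668)/(7254 + 17240) = -9/8 + 31367/24494 = 15245/97976 ≈ 0.15560)
t = -6497/48 (t = 4/3 - (43 - 91/4)**2/3 = 4/3 - (81/4)**2/3 = 4/3 - 1/3*6561/16 = 4/3 - 2187/16 = -6497/48 ≈ -135.35)
t - d = -6497/48 - 1*15245/97976 = -6497/48 - 15245/97976 = -79660229/587856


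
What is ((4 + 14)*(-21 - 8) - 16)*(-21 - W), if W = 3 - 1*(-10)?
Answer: 18292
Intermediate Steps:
W = 13 (W = 3 + 10 = 13)
((4 + 14)*(-21 - 8) - 16)*(-21 - W) = ((4 + 14)*(-21 - 8) - 16)*(-21 - 1*13) = (18*(-29) - 16)*(-21 - 13) = (-522 - 16)*(-34) = -538*(-34) = 18292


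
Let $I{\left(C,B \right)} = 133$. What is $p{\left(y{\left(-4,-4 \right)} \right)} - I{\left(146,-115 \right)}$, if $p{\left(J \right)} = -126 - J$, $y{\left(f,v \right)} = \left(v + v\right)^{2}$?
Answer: $-323$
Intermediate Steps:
$y{\left(f,v \right)} = 4 v^{2}$ ($y{\left(f,v \right)} = \left(2 v\right)^{2} = 4 v^{2}$)
$p{\left(y{\left(-4,-4 \right)} \right)} - I{\left(146,-115 \right)} = \left(-126 - 4 \left(-4\right)^{2}\right) - 133 = \left(-126 - 4 \cdot 16\right) - 133 = \left(-126 - 64\right) - 133 = -190 - 133 = -323$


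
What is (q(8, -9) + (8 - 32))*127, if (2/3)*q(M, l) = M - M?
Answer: -3048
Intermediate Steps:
q(M, l) = 0 (q(M, l) = 3*(M - M)/2 = (3/2)*0 = 0)
(q(8, -9) + (8 - 32))*127 = (0 + (8 - 32))*127 = (0 - 24)*127 = -24*127 = -3048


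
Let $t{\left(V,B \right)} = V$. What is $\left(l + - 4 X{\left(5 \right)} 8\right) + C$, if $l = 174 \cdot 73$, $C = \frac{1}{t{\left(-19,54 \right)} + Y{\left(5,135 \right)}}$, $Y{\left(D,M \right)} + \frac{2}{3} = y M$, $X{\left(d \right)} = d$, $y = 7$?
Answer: $\frac{34816595}{2776} \approx 12542.0$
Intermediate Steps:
$Y{\left(D,M \right)} = - \frac{2}{3} + 7 M$
$C = \frac{3}{2776}$ ($C = \frac{1}{-19 + \left(- \frac{2}{3} + 7 \cdot 135\right)} = \frac{1}{-19 + \left(- \frac{2}{3} + 945\right)} = \frac{1}{-19 + \frac{2833}{3}} = \frac{1}{\frac{2776}{3}} = \frac{3}{2776} \approx 0.0010807$)
$l = 12702$
$\left(l + - 4 X{\left(5 \right)} 8\right) + C = \left(12702 + \left(-4\right) 5 \cdot 8\right) + \frac{3}{2776} = \left(12702 - 160\right) + \frac{3}{2776} = 12542 + \frac{3}{2776} = \frac{34816595}{2776}$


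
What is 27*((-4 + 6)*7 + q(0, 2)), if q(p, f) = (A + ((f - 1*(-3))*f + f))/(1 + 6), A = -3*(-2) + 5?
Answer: 3267/7 ≈ 466.71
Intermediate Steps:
A = 11 (A = 6 + 5 = 11)
q(p, f) = 11/7 + f/7 + f*(3 + f)/7 (q(p, f) = (11 + ((f - 1*(-3))*f + f))/(1 + 6) = (11 + ((f + 3)*f + f))/7 = (11 + ((3 + f)*f + f))*(⅐) = (11 + (f*(3 + f) + f))*(⅐) = (11 + (f + f*(3 + f)))*(⅐) = (11 + f + f*(3 + f))*(⅐) = 11/7 + f/7 + f*(3 + f)/7)
27*((-4 + 6)*7 + q(0, 2)) = 27*((-4 + 6)*7 + (11/7 + (⅐)*2² + (4/7)*2)) = 27*(2*7 + (11/7 + (⅐)*4 + 8/7)) = 27*(14 + (11/7 + 4/7 + 8/7)) = 27*(14 + 23/7) = 27*(121/7) = 3267/7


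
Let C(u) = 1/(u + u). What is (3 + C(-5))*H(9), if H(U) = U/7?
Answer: 261/70 ≈ 3.7286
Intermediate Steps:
H(U) = U/7 (H(U) = U*(⅐) = U/7)
C(u) = 1/(2*u)
(3 + C(-5))*H(9) = (3 + (½)/(-5))*((⅐)*9) = (3 + (½)*(-⅕))*(9/7) = (3 - ⅒)*(9/7) = (29/10)*(9/7) = 261/70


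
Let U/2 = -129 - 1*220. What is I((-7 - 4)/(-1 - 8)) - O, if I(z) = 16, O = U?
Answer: 714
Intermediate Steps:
U = -698 (U = 2*(-129 - 1*220) = 2*(-129 - 220) = 2*(-349) = -698)
O = -698
I((-7 - 4)/(-1 - 8)) - O = 16 - 1*(-698) = 16 + 698 = 714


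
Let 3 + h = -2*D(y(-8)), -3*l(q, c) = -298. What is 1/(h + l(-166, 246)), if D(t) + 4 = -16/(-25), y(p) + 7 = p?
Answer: 75/7729 ≈ 0.0097037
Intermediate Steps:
l(q, c) = 298/3 (l(q, c) = -⅓*(-298) = 298/3)
y(p) = -7 + p
D(t) = -84/25 (D(t) = -4 - 16/(-25) = -4 - 16*(-1/25) = -4 + 16/25 = -84/25)
h = 93/25 (h = -3 - 2*(-84/25) = -3 + 168/25 = 93/25 ≈ 3.7200)
1/(h + l(-166, 246)) = 1/(93/25 + 298/3) = 1/(7729/75) = 75/7729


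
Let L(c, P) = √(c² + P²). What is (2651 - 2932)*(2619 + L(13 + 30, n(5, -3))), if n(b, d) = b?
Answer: -735939 - 281*√1874 ≈ -7.4810e+5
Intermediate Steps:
L(c, P) = √(P² + c²)
(2651 - 2932)*(2619 + L(13 + 30, n(5, -3))) = (2651 - 2932)*(2619 + √(5² + (13 + 30)²)) = -281*(2619 + √(25 + 43²)) = -281*(2619 + √(25 + 1849)) = -281*(2619 + √1874) = -735939 - 281*√1874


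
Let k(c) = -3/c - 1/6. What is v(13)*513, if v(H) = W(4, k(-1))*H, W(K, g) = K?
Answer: 26676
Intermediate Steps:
k(c) = -⅙ - 3/c (k(c) = -3/c - 1*⅙ = -3/c - ⅙ = -⅙ - 3/c)
v(H) = 4*H
v(13)*513 = (4*13)*513 = 52*513 = 26676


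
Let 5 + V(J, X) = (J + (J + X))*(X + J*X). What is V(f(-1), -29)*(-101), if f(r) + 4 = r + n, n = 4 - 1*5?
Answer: 600950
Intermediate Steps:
n = -1 (n = 4 - 5 = -1)
f(r) = -5 + r (f(r) = -4 + (r - 1) = -4 + (-1 + r) = -5 + r)
V(J, X) = -5 + (X + 2*J)*(X + J*X) (V(J, X) = -5 + (J + (J + X))*(X + J*X) = -5 + (X + 2*J)*(X + J*X))
V(f(-1), -29)*(-101) = (-5 + (-29)**2 + (-5 - 1)*(-29)**2 + 2*(-5 - 1)*(-29) + 2*(-29)*(-5 - 1)**2)*(-101) = (-5 + 841 - 6*841 + 2*(-6)*(-29) + 2*(-29)*(-6)**2)*(-101) = (-5 + 841 - 5046 + 348 + 2*(-29)*36)*(-101) = (-5 + 841 - 5046 + 348 - 2088)*(-101) = -5950*(-101) = 600950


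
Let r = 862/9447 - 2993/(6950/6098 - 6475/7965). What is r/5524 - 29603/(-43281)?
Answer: -166277895485848547/170711470865075760 ≈ -0.97403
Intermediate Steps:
r = -137331291931007/14994467340 (r = 862*(1/9447) - 2993/(6950*(1/6098) - 6475*1/7965) = 862/9447 - 2993/(3475/3049 - 1295/1593) = 862/9447 - 2993/1587220/4857057 = 862/9447 - 2993*4857057/1587220 = 862/9447 - 14537171601/1587220 = -137331291931007/14994467340 ≈ -9158.8)
r/5524 - 29603/(-43281) = -137331291931007/14994467340/5524 - 29603/(-43281) = -137331291931007/14994467340*1/5524 - 29603*(-1/43281) = -137331291931007/82829437586160 + 4229/6183 = -166277895485848547/170711470865075760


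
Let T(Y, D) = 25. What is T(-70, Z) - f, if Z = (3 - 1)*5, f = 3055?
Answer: -3030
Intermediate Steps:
Z = 10 (Z = 2*5 = 10)
T(-70, Z) - f = 25 - 1*3055 = 25 - 3055 = -3030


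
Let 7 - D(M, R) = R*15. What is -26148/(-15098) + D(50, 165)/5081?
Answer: 47798062/38356469 ≈ 1.2462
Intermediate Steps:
D(M, R) = 7 - 15*R (D(M, R) = 7 - R*15 = 7 - 15*R)
-26148/(-15098) + D(50, 165)/5081 = -26148/(-15098) + (7 - 15*165)/5081 = -26148*(-1/15098) + (7 - 2475)*(1/5081) = 13074/7549 - 2468*1/5081 = 13074/7549 - 2468/5081 = 47798062/38356469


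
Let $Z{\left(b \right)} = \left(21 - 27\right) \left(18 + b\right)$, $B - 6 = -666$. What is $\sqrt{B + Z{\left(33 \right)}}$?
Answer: $i \sqrt{966} \approx 31.081 i$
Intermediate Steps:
$B = -660$ ($B = 6 - 666 = -660$)
$Z{\left(b \right)} = -108 - 6 b$ ($Z{\left(b \right)} = - 6 \left(18 + b\right) = -108 - 6 b$)
$\sqrt{B + Z{\left(33 \right)}} = \sqrt{-660 - 306} = \sqrt{-966} = i \sqrt{966}$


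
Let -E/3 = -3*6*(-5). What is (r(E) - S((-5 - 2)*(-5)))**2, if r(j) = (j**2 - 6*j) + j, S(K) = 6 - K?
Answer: 5517369841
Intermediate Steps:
E = -270 (E = -3*(-3*6)*(-5) = -(-54)*(-5) = -3*90 = -270)
r(j) = j**2 - 5*j
(r(E) - S((-5 - 2)*(-5)))**2 = (-270*(-5 - 270) - (6 - (-5 - 2)*(-5)))**2 = (-270*(-275) - (6 - (-7)*(-5)))**2 = (74250 - (6 - 1*35))**2 = (74250 - (6 - 35))**2 = (74250 - 1*(-29))**2 = (74250 + 29)**2 = 74279**2 = 5517369841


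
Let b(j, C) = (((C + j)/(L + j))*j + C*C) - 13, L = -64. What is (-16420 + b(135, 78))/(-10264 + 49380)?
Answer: -226/889 ≈ -0.25422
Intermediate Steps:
b(j, C) = -13 + C² + j*(C + j)/(-64 + j) (b(j, C) = (((C + j)/(-64 + j))*j + C*C) - 13 = (((C + j)/(-64 + j))*j + C²) - 13 = (j*(C + j)/(-64 + j) + C²) - 13 = (C² + j*(C + j)/(-64 + j)) - 13 = -13 + C² + j*(C + j)/(-64 + j))
(-16420 + b(135, 78))/(-10264 + 49380) = (-16420 + (832 + 135² - 64*78² - 13*135 + 78*135 + 135*78²)/(-64 + 135))/(-10264 + 49380) = (-16420 + (832 + 18225 - 64*6084 - 1755 + 10530 + 135*6084)/71)/39116 = (-16420 + (832 + 18225 - 389376 - 1755 + 10530 + 821340)/71)*(1/39116) = (-16420 + (1/71)*459796)*(1/39116) = (-16420 + 6476)*(1/39116) = -9944*1/39116 = -226/889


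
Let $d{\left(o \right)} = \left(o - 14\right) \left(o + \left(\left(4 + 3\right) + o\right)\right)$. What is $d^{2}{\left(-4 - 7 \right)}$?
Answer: $140625$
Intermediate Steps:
$d{\left(o \right)} = \left(-14 + o\right) \left(7 + 2 o\right)$ ($d{\left(o \right)} = \left(-14 + o\right) \left(o + \left(7 + o\right)\right) = \left(-14 + o\right) \left(7 + 2 o\right)$)
$d^{2}{\left(-4 - 7 \right)} = \left(-98 - 21 \left(-4 - 7\right) + 2 \left(-4 - 7\right)^{2}\right)^{2} = \left(-98 - -231 + 2 \left(-11\right)^{2}\right)^{2} = \left(-98 + 231 + 2 \cdot 121\right)^{2} = \left(-98 + 231 + 242\right)^{2} = 375^{2} = 140625$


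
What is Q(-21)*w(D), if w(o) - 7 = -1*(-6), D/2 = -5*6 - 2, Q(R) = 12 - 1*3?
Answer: 117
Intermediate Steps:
Q(R) = 9 (Q(R) = 12 - 3 = 9)
D = -64 (D = 2*(-5*6 - 2) = 2*(-30 - 2) = 2*(-32) = -64)
w(o) = 13 (w(o) = 7 - 1*(-6) = 7 + 6 = 13)
Q(-21)*w(D) = 9*13 = 117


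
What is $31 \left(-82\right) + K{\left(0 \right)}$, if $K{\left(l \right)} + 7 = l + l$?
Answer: $-2549$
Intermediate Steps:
$K{\left(l \right)} = -7 + 2 l$ ($K{\left(l \right)} = -7 + \left(l + l\right) = -7 + 2 l$)
$31 \left(-82\right) + K{\left(0 \right)} = 31 \left(-82\right) + \left(-7 + 2 \cdot 0\right) = -2542 + \left(-7 + 0\right) = -2542 - 7 = -2549$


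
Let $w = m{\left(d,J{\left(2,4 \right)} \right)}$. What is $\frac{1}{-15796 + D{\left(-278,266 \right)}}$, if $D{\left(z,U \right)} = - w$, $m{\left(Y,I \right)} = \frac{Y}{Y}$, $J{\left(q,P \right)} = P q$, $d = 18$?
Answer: $- \frac{1}{15797} \approx -6.3303 \cdot 10^{-5}$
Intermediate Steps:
$m{\left(Y,I \right)} = 1$
$w = 1$
$D{\left(z,U \right)} = -1$ ($D{\left(z,U \right)} = \left(-1\right) 1 = -1$)
$\frac{1}{-15796 + D{\left(-278,266 \right)}} = \frac{1}{-15796 - 1} = \frac{1}{-15797} = - \frac{1}{15797}$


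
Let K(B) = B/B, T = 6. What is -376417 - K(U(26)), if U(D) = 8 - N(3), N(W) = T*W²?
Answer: -376418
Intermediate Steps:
N(W) = 6*W²
U(D) = -46 (U(D) = 8 - 6*3² = 8 - 6*9 = 8 - 1*54 = 8 - 54 = -46)
K(B) = 1
-376417 - K(U(26)) = -376417 - 1*1 = -376417 - 1 = -376418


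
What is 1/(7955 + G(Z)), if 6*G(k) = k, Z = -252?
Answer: 1/7913 ≈ 0.00012637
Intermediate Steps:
G(k) = k/6
1/(7955 + G(Z)) = 1/(7955 + (⅙)*(-252)) = 1/(7955 - 42) = 1/7913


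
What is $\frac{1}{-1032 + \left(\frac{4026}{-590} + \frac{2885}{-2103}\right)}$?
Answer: $- \frac{620385}{645321734} \approx -0.00096136$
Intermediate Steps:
$\frac{1}{-1032 + \left(\frac{4026}{-590} + \frac{2885}{-2103}\right)} = \frac{1}{-1032 + \left(4026 \left(- \frac{1}{590}\right) + 2885 \left(- \frac{1}{2103}\right)\right)} = \frac{1}{-1032 - \frac{5084414}{620385}} = \frac{1}{- \frac{645321734}{620385}} = - \frac{620385}{645321734}$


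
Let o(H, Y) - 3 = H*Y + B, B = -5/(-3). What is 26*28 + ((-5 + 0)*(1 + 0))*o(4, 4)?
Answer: 1874/3 ≈ 624.67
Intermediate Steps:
B = 5/3 (B = -5*(-⅓) = 5/3 ≈ 1.6667)
o(H, Y) = 14/3 + H*Y (o(H, Y) = 3 + (H*Y + 5/3) = 3 + (5/3 + H*Y) = 14/3 + H*Y)
26*28 + ((-5 + 0)*(1 + 0))*o(4, 4) = 26*28 + ((-5 + 0)*(1 + 0))*(14/3 + 4*4) = 728 + (-5*1)*(14/3 + 16) = 728 - 5*62/3 = 728 - 310/3 = 1874/3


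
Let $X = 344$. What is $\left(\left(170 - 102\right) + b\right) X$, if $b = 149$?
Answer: $74648$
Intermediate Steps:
$\left(\left(170 - 102\right) + b\right) X = \left(\left(170 - 102\right) + 149\right) 344 = \left(68 + 149\right) 344 = 217 \cdot 344 = 74648$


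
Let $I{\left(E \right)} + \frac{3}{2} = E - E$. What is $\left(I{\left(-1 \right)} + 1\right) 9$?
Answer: $- \frac{9}{2} \approx -4.5$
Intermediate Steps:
$I{\left(E \right)} = - \frac{3}{2}$ ($I{\left(E \right)} = - \frac{3}{2} + \left(E - E\right) = - \frac{3}{2} + 0 = - \frac{3}{2}$)
$\left(I{\left(-1 \right)} + 1\right) 9 = \left(- \frac{3}{2} + 1\right) 9 = \left(- \frac{1}{2}\right) 9 = - \frac{9}{2}$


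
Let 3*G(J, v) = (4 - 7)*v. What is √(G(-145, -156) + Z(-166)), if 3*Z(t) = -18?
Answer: 5*√6 ≈ 12.247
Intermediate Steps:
Z(t) = -6 (Z(t) = (⅓)*(-18) = -6)
G(J, v) = -v (G(J, v) = ((4 - 7)*v)/3 = (-3*v)/3 = -v)
√(G(-145, -156) + Z(-166)) = √(-1*(-156) - 6) = √(156 - 6) = √150 = 5*√6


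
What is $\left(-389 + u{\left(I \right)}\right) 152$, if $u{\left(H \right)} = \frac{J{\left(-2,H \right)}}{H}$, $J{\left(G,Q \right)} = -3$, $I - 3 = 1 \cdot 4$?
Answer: $- \frac{414352}{7} \approx -59193.0$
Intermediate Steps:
$I = 7$ ($I = 3 + 1 \cdot 4 = 3 + 4 = 7$)
$u{\left(H \right)} = - \frac{3}{H}$
$\left(-389 + u{\left(I \right)}\right) 152 = \left(-389 - \frac{3}{7}\right) 152 = \left(- \frac{2726}{7}\right) 152 = - \frac{414352}{7}$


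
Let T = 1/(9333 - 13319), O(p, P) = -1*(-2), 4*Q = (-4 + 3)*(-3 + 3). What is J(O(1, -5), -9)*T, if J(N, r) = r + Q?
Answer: 9/3986 ≈ 0.0022579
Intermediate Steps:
Q = 0 (Q = ((-4 + 3)*(-3 + 3))/4 = (-1*0)/4 = (¼)*0 = 0)
O(p, P) = 2
J(N, r) = r (J(N, r) = r + 0 = r)
T = -1/3986 (T = 1/(-3986) = -1/3986 ≈ -0.00025088)
J(O(1, -5), -9)*T = -9*(-1/3986) = 9/3986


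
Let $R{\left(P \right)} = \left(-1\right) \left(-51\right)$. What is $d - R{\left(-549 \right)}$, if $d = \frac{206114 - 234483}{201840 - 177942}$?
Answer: $- \frac{1247167}{23898} \approx -52.187$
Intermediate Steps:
$R{\left(P \right)} = 51$
$d = - \frac{28369}{23898} \approx -1.1871$
$d - R{\left(-549 \right)} = - \frac{28369}{23898} - 51 = - \frac{1247167}{23898}$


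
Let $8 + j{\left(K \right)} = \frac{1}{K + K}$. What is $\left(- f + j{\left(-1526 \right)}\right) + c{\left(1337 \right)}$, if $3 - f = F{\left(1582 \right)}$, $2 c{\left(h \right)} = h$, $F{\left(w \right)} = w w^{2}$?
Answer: $\frac{12083814197825}{3052} \approx 3.9593 \cdot 10^{9}$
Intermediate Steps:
$F{\left(w \right)} = w^{3}$
$c{\left(h \right)} = \frac{h}{2}$
$f = -3959309365$ ($f = 3 - 1582^{3} = 3 - 3959309368 = -3959309365$)
$j{\left(K \right)} = -8 + \frac{1}{2 K}$ ($j{\left(K \right)} = -8 + \frac{1}{K + K} = -8 + \frac{1}{2 K}$)
$\left(- f + j{\left(-1526 \right)}\right) + c{\left(1337 \right)} = \left(\left(-1\right) \left(-3959309365\right) - \left(8 - \frac{1}{2 \left(-1526\right)}\right)\right) + \frac{1}{2} \cdot 1337 = \left(3959309365 + \left(-8 + \frac{1}{2} \left(- \frac{1}{1526}\right)\right)\right) + \frac{1337}{2} = \left(3959309365 - \frac{24417}{3052}\right) + \frac{1337}{2} = \frac{12083812157563}{3052} + \frac{1337}{2} = \frac{12083814197825}{3052}$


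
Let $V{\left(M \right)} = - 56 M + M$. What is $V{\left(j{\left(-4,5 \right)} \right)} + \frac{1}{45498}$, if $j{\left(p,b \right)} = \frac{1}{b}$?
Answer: $- \frac{500477}{45498} \approx -11.0$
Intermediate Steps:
$V{\left(M \right)} = - 55 M$
$V{\left(j{\left(-4,5 \right)} \right)} + \frac{1}{45498} = - \frac{55}{5} + \frac{1}{45498} = \left(-55\right) \frac{1}{5} + \frac{1}{45498} = -11 + \frac{1}{45498} = - \frac{500477}{45498}$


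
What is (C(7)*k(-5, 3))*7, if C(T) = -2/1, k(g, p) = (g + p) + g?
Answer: 98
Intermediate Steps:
k(g, p) = p + 2*g
C(T) = -2 (C(T) = -2*1 = -2)
(C(7)*k(-5, 3))*7 = -2*(3 + 2*(-5))*7 = -2*(3 - 10)*7 = -2*(-7)*7 = 14*7 = 98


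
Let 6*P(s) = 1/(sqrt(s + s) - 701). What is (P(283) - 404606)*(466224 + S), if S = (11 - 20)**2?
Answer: -37042296697949207/196334 - 31087*sqrt(566)/196334 ≈ -1.8867e+11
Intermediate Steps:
P(s) = 1/(6*(-701 + sqrt(2)*sqrt(s))) (P(s) = 1/(6*(sqrt(s + s) - 701)) = 1/(6*(sqrt(2*s) - 701)) = 1/(6*(sqrt(2)*sqrt(s) - 701)) = 1/(6*(-701 + sqrt(2)*sqrt(s))))
S = 81 (S = (-9)**2 = 81)
(P(283) - 404606)*(466224 + S) = (1/(6*(-701 + sqrt(2)*sqrt(283))) - 404606)*(466224 + 81) = (1/(6*(-701 + sqrt(566))) - 404606)*466305 = (-404606 + 1/(6*(-701 + sqrt(566))))*466305 = -188669800830 + 155435/(2*(-701 + sqrt(566)))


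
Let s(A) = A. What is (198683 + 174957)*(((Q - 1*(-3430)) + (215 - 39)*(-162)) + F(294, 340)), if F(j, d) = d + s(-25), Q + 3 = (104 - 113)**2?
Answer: -9224797960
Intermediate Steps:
Q = 78 (Q = -3 + (104 - 113)**2 = -3 + (-9)**2 = -3 + 81 = 78)
F(j, d) = -25 + d (F(j, d) = d - 25 = -25 + d)
(198683 + 174957)*(((Q - 1*(-3430)) + (215 - 39)*(-162)) + F(294, 340)) = (198683 + 174957)*(((78 - 1*(-3430)) + (215 - 39)*(-162)) + (-25 + 340)) = 373640*(((78 + 3430) + 176*(-162)) + 315) = 373640*((3508 - 28512) + 315) = 373640*(-25004 + 315) = 373640*(-24689) = -9224797960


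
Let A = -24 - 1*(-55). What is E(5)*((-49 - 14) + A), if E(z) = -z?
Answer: 160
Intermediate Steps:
A = 31 (A = -24 + 55 = 31)
E(5)*((-49 - 14) + A) = (-1*5)*((-49 - 14) + 31) = -5*(-63 + 31) = -5*(-32) = 160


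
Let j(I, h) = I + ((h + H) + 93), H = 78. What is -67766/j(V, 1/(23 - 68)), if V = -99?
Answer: -3049470/3239 ≈ -941.49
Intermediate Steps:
j(I, h) = 171 + I + h (j(I, h) = I + ((h + 78) + 93) = I + ((78 + h) + 93) = I + (171 + h) = 171 + I + h)
-67766/j(V, 1/(23 - 68)) = -67766/(171 - 99 + 1/(23 - 68)) = -67766/(171 - 99 + 1/(-45)) = -67766/(171 - 99 - 1/45) = -67766/3239/45 = -67766*45/3239 = -3049470/3239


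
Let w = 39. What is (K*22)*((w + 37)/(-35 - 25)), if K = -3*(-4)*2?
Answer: -3344/5 ≈ -668.80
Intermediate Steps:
K = 24 (K = 12*2 = 24)
(K*22)*((w + 37)/(-35 - 25)) = (24*22)*((39 + 37)/(-35 - 25)) = 528*(76/(-60)) = 528*(76*(-1/60)) = 528*(-19/15) = -3344/5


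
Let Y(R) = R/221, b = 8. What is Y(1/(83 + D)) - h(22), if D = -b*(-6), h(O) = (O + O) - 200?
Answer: 4516357/28951 ≈ 156.00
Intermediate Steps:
h(O) = -200 + 2*O (h(O) = 2*O - 200 = -200 + 2*O)
D = 48 (D = -1*8*(-6) = -8*(-6) = 48)
Y(R) = R/221 (Y(R) = R*(1/221) = R/221)
Y(1/(83 + D)) - h(22) = 1/(221*(83 + 48)) - (-200 + 2*22) = (1/221)/131 - (-200 + 44) = (1/221)*(1/131) - 1*(-156) = 1/28951 + 156 = 4516357/28951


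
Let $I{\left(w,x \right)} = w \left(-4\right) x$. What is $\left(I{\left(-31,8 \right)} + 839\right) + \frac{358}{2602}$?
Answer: $\frac{2382310}{1301} \approx 1831.1$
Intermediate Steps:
$I{\left(w,x \right)} = - 4 w x$
$\left(I{\left(-31,8 \right)} + 839\right) + \frac{358}{2602} = \left(\left(-4\right) \left(-31\right) 8 + 839\right) + \frac{358}{2602} = \left(992 + 839\right) + 358 \cdot \frac{1}{2602} = 1831 + \frac{179}{1301} = \frac{2382310}{1301}$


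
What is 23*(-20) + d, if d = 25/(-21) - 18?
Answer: -10063/21 ≈ -479.19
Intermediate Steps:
d = -403/21 (d = 25*(-1/21) - 18 = -25/21 - 18 = -403/21 ≈ -19.190)
23*(-20) + d = 23*(-20) - 403/21 = -460 - 403/21 = -10063/21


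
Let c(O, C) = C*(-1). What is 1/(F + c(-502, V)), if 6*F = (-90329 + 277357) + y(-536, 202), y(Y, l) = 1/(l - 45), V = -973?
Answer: 314/10093321 ≈ 3.1110e-5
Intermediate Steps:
c(O, C) = -C
y(Y, l) = 1/(-45 + l)
F = 9787799/314 (F = ((-90329 + 277357) + 1/(-45 + 202))/6 = (187028 + 1/157)/6 = (1/6)*(29363397/157) = 9787799/314 ≈ 31171.)
1/(F + c(-502, V)) = 1/(9787799/314 - 1*(-973)) = 1/(9787799/314 + 973) = 1/(10093321/314) = 314/10093321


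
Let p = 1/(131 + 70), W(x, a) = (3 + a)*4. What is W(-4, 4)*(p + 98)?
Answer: 551572/201 ≈ 2744.1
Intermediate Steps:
W(x, a) = 12 + 4*a
p = 1/201 ≈ 0.0049751
W(-4, 4)*(p + 98) = (12 + 4*4)*(1/201 + 98) = (12 + 16)*(19699/201) = 28*(19699/201) = 551572/201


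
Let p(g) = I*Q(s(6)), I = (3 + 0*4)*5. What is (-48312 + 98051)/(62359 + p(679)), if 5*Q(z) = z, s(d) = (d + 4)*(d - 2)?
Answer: 49739/62479 ≈ 0.79609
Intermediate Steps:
s(d) = (-2 + d)*(4 + d) (s(d) = (4 + d)*(-2 + d) = (-2 + d)*(4 + d))
Q(z) = z/5
I = 15 (I = (3 + 0)*5 = 3*5 = 15)
p(g) = 120 (p(g) = 15*((-8 + 6² + 2*6)/5) = 15*((-8 + 36 + 12)/5) = 15*((⅕)*40) = 15*8 = 120)
(-48312 + 98051)/(62359 + p(679)) = (-48312 + 98051)/(62359 + 120) = 49739/62479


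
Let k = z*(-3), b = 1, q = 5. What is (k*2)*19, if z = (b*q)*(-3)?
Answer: 1710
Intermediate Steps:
z = -15 (z = (1*5)*(-3) = 5*(-3) = -15)
k = 45 (k = -15*(-3) = 45)
(k*2)*19 = (45*2)*19 = 90*19 = 1710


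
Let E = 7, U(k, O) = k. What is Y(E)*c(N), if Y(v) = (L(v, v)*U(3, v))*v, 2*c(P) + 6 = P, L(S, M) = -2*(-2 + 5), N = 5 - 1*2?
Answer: 189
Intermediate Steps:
N = 3 (N = 5 - 2 = 3)
L(S, M) = -6 (L(S, M) = -2*3 = -6)
c(P) = -3 + P/2
Y(v) = -18*v (Y(v) = (-6*3)*v = -18*v)
Y(E)*c(N) = (-18*7)*(-3 + (½)*3) = -126*(-3 + 3/2) = -126*(-3/2) = 189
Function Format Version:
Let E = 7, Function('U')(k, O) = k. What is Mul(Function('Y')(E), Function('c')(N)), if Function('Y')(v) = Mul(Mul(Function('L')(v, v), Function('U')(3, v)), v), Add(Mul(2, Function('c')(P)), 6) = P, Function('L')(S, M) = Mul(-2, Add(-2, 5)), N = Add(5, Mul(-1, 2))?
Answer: 189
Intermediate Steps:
N = 3 (N = Add(5, -2) = 3)
Function('L')(S, M) = -6 (Function('L')(S, M) = Mul(-2, 3) = -6)
Function('c')(P) = Add(-3, Mul(Rational(1, 2), P))
Function('Y')(v) = Mul(-18, v) (Function('Y')(v) = Mul(Mul(-6, 3), v) = Mul(-18, v))
Mul(Function('Y')(E), Function('c')(N)) = Mul(Mul(-18, 7), Add(-3, Mul(Rational(1, 2), 3))) = Mul(-126, Add(-3, Rational(3, 2))) = Mul(-126, Rational(-3, 2)) = 189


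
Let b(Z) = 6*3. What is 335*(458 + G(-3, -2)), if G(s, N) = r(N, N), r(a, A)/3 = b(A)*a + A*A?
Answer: 121270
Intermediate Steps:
b(Z) = 18
r(a, A) = 3*A**2 + 54*a (r(a, A) = 3*(18*a + A*A) = 3*(18*a + A**2) = 3*(A**2 + 18*a) = 3*A**2 + 54*a)
G(s, N) = 3*N**2 + 54*N
335*(458 + G(-3, -2)) = 335*(458 + 3*(-2)*(18 - 2)) = 335*(458 + 3*(-2)*16) = 335*(458 - 96) = 335*362 = 121270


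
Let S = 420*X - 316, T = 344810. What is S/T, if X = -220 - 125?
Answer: -72608/172405 ≈ -0.42115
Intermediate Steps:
X = -345
S = -145216 (S = 420*(-345) - 316 = -144900 - 316 = -145216)
S/T = -145216/344810 = -145216*1/344810 = -72608/172405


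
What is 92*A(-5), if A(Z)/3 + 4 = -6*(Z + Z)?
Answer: 15456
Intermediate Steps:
A(Z) = -12 - 36*Z (A(Z) = -12 + 3*(-6*(Z + Z)) = -12 + 3*(-12*Z) = -12 - 36*Z)
92*A(-5) = 92*(-12 - 36*(-5)) = 92*(-12 + 180) = 92*168 = 15456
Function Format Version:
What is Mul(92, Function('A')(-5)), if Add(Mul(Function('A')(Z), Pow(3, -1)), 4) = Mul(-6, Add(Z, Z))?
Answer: 15456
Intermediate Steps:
Function('A')(Z) = Add(-12, Mul(-36, Z)) (Function('A')(Z) = Add(-12, Mul(3, Mul(-6, Add(Z, Z)))) = Add(-12, Mul(3, Mul(-6, Mul(2, Z)))) = Add(-12, Mul(3, Mul(-12, Z))) = Add(-12, Mul(-36, Z)))
Mul(92, Function('A')(-5)) = Mul(92, Add(-12, Mul(-36, -5))) = Mul(92, Add(-12, 180)) = Mul(92, 168) = 15456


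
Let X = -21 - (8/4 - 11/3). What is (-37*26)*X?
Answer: 55796/3 ≈ 18599.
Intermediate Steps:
X = -58/3 (X = -21 - (8*(¼) - 11*⅓) = -21 - (2 - 11/3) = -21 - 1*(-5/3) = -21 + 5/3 = -58/3 ≈ -19.333)
(-37*26)*X = -37*26*(-58/3) = -962*(-58/3) = 55796/3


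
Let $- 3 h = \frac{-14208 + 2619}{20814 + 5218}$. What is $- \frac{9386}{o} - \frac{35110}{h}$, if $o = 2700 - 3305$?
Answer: $- \frac{552923771482}{2337115} \approx -2.3658 \cdot 10^{5}$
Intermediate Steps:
$h = \frac{3863}{26032}$ ($h = - \frac{\left(-14208 + 2619\right) \frac{1}{20814 + 5218}}{3} = - \frac{\left(-11589\right) \frac{1}{26032}}{3} = \left(- \frac{1}{3}\right) \left(- \frac{11589}{26032}\right) = \frac{3863}{26032} \approx 0.14839$)
$o = -605$ ($o = 2700 - 3305 = -605$)
$- \frac{9386}{o} - \frac{35110}{h} = - \frac{9386}{-605} - \frac{35110}{\frac{3863}{26032}} = \left(-9386\right) \left(- \frac{1}{605}\right) - \frac{913983520}{3863} = \frac{9386}{605} - \frac{913983520}{3863} = - \frac{552923771482}{2337115}$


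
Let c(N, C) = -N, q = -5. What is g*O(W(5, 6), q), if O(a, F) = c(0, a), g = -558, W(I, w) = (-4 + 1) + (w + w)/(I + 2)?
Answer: 0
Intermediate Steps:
W(I, w) = -3 + 2*w/(2 + I) (W(I, w) = -3 + (2*w)/(2 + I) = -3 + 2*w/(2 + I))
O(a, F) = 0 (O(a, F) = -1*0 = 0)
g*O(W(5, 6), q) = -558*0 = 0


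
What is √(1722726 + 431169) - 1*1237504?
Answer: -1237504 + √2153895 ≈ -1.2360e+6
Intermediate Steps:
√(1722726 + 431169) - 1*1237504 = √2153895 - 1237504 = -1237504 + √2153895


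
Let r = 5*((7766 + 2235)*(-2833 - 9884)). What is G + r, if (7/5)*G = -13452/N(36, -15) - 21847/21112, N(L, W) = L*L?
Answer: -362486010023545/570024 ≈ -6.3591e+8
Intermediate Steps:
N(L, W) = L²
G = -4647505/570024 (G = 5*(-13452/(36²) - 21847/21112)/7 = 5*(-13452/1296 - 21847*1/21112)/7 = 5*(-13452*1/1296 - 3121/3016)/7 = 5*(-1121/108 - 3121/3016)/7 = (5/7)*(-929501/81432) = -4647505/570024 ≈ -8.1532)
r = -635913585 (r = 5*(10001*(-12717)) = 5*(-127182717) = -635913585)
G + r = -4647505/570024 - 635913585 = -362486010023545/570024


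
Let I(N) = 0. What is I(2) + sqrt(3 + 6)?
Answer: 3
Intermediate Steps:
I(2) + sqrt(3 + 6) = 0 + sqrt(3 + 6) = 0 + sqrt(9) = 0 + 3 = 3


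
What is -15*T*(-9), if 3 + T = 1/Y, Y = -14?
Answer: -5805/14 ≈ -414.64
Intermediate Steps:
T = -43/14 (T = -3 + 1/(-14) = -3 - 1/14 = -43/14 ≈ -3.0714)
-15*T*(-9) = -15*(-43/14)*(-9) = (645/14)*(-9) = -5805/14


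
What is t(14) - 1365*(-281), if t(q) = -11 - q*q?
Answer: 383358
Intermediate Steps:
t(q) = -11 - q²
t(14) - 1365*(-281) = (-11 - 1*14²) - 1365*(-281) = (-11 - 1*196) + 383565 = (-11 - 196) + 383565 = -207 + 383565 = 383358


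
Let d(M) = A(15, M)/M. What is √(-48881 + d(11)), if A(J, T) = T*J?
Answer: I*√48866 ≈ 221.06*I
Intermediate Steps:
A(J, T) = J*T
d(M) = 15 (d(M) = (15*M)/M = 15)
√(-48881 + d(11)) = √(-48881 + 15) = √(-48866) = I*√48866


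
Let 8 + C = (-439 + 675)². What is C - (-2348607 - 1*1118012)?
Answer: 3522307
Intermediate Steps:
C = 55688 (C = -8 + (-439 + 675)² = -8 + 236² = -8 + 55696 = 55688)
C - (-2348607 - 1*1118012) = 55688 - (-2348607 - 1*1118012) = 55688 - (-2348607 - 1118012) = 55688 - 1*(-3466619) = 55688 + 3466619 = 3522307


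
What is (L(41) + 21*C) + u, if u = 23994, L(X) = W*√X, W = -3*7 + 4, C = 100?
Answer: 26094 - 17*√41 ≈ 25985.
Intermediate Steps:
W = -17 (W = -21 + 4 = -17)
L(X) = -17*√X
(L(41) + 21*C) + u = (-17*√41 + 21*100) + 23994 = (-17*√41 + 2100) + 23994 = (2100 - 17*√41) + 23994 = 26094 - 17*√41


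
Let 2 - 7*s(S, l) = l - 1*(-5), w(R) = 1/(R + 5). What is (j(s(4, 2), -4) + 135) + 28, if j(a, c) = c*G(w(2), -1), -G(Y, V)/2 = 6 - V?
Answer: 219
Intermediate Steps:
w(R) = 1/(5 + R)
G(Y, V) = -12 + 2*V (G(Y, V) = -2*(6 - V) = -12 + 2*V)
s(S, l) = -3/7 - l/7 (s(S, l) = 2/7 - (l - 1*(-5))/7 = 2/7 - (l + 5)/7 = 2/7 - (5 + l)/7 = 2/7 + (-5/7 - l/7) = -3/7 - l/7)
j(a, c) = -14*c (j(a, c) = c*(-12 + 2*(-1)) = c*(-12 - 2) = c*(-14) = -14*c)
(j(s(4, 2), -4) + 135) + 28 = (-14*(-4) + 135) + 28 = (56 + 135) + 28 = 191 + 28 = 219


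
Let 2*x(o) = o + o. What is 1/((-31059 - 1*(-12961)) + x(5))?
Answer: -1/18093 ≈ -5.5270e-5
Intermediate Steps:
x(o) = o (x(o) = (o + o)/2 = (2*o)/2 = o)
1/((-31059 - 1*(-12961)) + x(5)) = 1/((-31059 - 1*(-12961)) + 5) = 1/((-31059 + 12961) + 5) = 1/(-18098 + 5) = 1/(-18093) = -1/18093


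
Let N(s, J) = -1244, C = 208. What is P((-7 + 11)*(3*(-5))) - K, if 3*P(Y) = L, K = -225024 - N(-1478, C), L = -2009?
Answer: 669331/3 ≈ 2.2311e+5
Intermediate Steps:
K = -223780 (K = -225024 - 1*(-1244) = -225024 + 1244 = -223780)
P(Y) = -2009/3 (P(Y) = (⅓)*(-2009) = -2009/3)
P((-7 + 11)*(3*(-5))) - K = -2009/3 - 1*(-223780) = -2009/3 + 223780 = 669331/3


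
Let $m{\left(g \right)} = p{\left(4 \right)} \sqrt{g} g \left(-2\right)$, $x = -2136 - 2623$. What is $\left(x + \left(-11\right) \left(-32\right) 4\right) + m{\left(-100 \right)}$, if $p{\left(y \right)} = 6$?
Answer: $-3351 + 12000 i \approx -3351.0 + 12000.0 i$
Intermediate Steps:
$x = -4759$ ($x = -2136 - 2623 = -4759$)
$m{\left(g \right)} = - 12 g^{\frac{3}{2}}$ ($m{\left(g \right)} = 6 \sqrt{g} g \left(-2\right) = 6 g^{\frac{3}{2}} \left(-2\right) = - 12 g^{\frac{3}{2}}$)
$\left(x + \left(-11\right) \left(-32\right) 4\right) + m{\left(-100 \right)} = \left(-4759 + \left(-11\right) \left(-32\right) 4\right) - 12 \left(-100\right)^{\frac{3}{2}} = \left(-4759 + 352 \cdot 4\right) - 12 \left(- 1000 i\right) = \left(-4759 + 1408\right) + 12000 i = -3351 + 12000 i$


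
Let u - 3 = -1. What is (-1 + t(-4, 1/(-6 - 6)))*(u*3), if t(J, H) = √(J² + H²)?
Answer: -6 + √2305/2 ≈ 18.005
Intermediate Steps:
u = 2 (u = 3 - 1 = 2)
t(J, H) = √(H² + J²)
(-1 + t(-4, 1/(-6 - 6)))*(u*3) = (-1 + √((1/(-6 - 6))² + (-4)²))*(2*3) = (-1 + √((1/(-12))² + 16))*6 = (-1 + √((-1/12)² + 16))*6 = (-1 + √(1/144 + 16))*6 = (-1 + √(2305/144))*6 = (-1 + √2305/12)*6 = -6 + √2305/2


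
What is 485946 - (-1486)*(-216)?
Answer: 164970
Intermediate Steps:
485946 - (-1486)*(-216) = 485946 - 1*320976 = 485946 - 320976 = 164970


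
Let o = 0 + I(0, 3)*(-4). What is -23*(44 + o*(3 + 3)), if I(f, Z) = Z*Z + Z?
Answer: 5612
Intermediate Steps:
I(f, Z) = Z + Z² (I(f, Z) = Z² + Z = Z + Z²)
o = -48 (o = 0 + (3*(1 + 3))*(-4) = 0 + (3*4)*(-4) = 0 + 12*(-4) = 0 - 48 = -48)
-23*(44 + o*(3 + 3)) = -23*(44 - 48*(3 + 3)) = -23*(44 - 48*6) = -23*(44 - 288) = -23*(-244) = 5612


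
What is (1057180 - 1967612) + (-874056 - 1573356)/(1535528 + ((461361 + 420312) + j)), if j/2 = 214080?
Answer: -2590510153364/2845361 ≈ -9.1043e+5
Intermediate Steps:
j = 428160 (j = 2*214080 = 428160)
(1057180 - 1967612) + (-874056 - 1573356)/(1535528 + ((461361 + 420312) + j)) = (1057180 - 1967612) + (-874056 - 1573356)/(1535528 + ((461361 + 420312) + 428160)) = -910432 - 2447412/(1535528 + (881673 + 428160)) = -910432 - 2447412/(1535528 + 1309833) = -910432 - 2447412/2845361 = -2590510153364/2845361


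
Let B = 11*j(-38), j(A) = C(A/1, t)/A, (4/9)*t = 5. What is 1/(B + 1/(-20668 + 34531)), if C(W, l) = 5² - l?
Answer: -2107176/8386963 ≈ -0.25124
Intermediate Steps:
t = 45/4 (t = (9/4)*5 = 45/4 ≈ 11.250)
C(W, l) = 25 - l
j(A) = 55/(4*A) (j(A) = (25 - 1*45/4)/A = (25 - 45/4)/A = 55/(4*A))
B = -605/152 (B = 11*((55/4)/(-38)) = 11*((55/4)*(-1/38)) = 11*(-55/152) = -605/152 ≈ -3.9803)
1/(B + 1/(-20668 + 34531)) = 1/(-605/152 + 1/(-20668 + 34531)) = 1/(-605/152 + 1/13863) = 1/(-8386963/2107176) = -2107176/8386963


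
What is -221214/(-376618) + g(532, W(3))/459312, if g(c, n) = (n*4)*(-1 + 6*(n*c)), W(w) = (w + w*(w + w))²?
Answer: 5567224284195/1029673612 ≈ 5406.8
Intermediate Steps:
W(w) = (w + 2*w²)² (W(w) = (w + w*(2*w))² = (w + 2*w²)²)
g(c, n) = 4*n*(-1 + 6*c*n) (g(c, n) = (4*n)*(-1 + 6*(c*n)) = (4*n)*(-1 + 6*c*n) = 4*n*(-1 + 6*c*n))
-221214/(-376618) + g(532, W(3))/459312 = -221214/(-376618) + (4*(3²*(1 + 2*3)²)*(-1 + 6*532*(3²*(1 + 2*3)²)))/459312 = -221214*(-1/376618) + (4*(9*(1 + 6)²)*(-1 + 6*532*(9*(1 + 6)²)))*(1/459312) = 110607/188309 + (4*(9*7²)*(-1 + 6*532*(9*7²)))*(1/459312) = 110607/188309 + (4*(9*49)*(-1 + 6*532*(9*49)))*(1/459312) = 110607/188309 + (4*441*(-1 + 6*532*441))*(1/459312) = 110607/188309 + (4*441*(-1 + 1407672))*(1/459312) = 110607/188309 + (4*441*1407671)*(1/459312) = 110607/188309 + 2483131644*(1/459312) = 110607/188309 + 29561091/5468 = 5567224284195/1029673612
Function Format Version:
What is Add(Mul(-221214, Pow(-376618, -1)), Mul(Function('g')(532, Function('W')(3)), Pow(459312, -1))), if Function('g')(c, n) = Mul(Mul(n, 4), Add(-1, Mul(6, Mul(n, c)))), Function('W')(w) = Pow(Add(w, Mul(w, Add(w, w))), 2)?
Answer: Rational(5567224284195, 1029673612) ≈ 5406.8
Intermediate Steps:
Function('W')(w) = Pow(Add(w, Mul(2, Pow(w, 2))), 2) (Function('W')(w) = Pow(Add(w, Mul(w, Mul(2, w))), 2) = Pow(Add(w, Mul(2, Pow(w, 2))), 2))
Function('g')(c, n) = Mul(4, n, Add(-1, Mul(6, c, n))) (Function('g')(c, n) = Mul(Mul(4, n), Add(-1, Mul(6, Mul(c, n)))) = Mul(Mul(4, n), Add(-1, Mul(6, c, n))) = Mul(4, n, Add(-1, Mul(6, c, n))))
Add(Mul(-221214, Pow(-376618, -1)), Mul(Function('g')(532, Function('W')(3)), Pow(459312, -1))) = Add(Mul(-221214, Pow(-376618, -1)), Mul(Mul(4, Mul(Pow(3, 2), Pow(Add(1, Mul(2, 3)), 2)), Add(-1, Mul(6, 532, Mul(Pow(3, 2), Pow(Add(1, Mul(2, 3)), 2))))), Pow(459312, -1))) = Add(Mul(-221214, Rational(-1, 376618)), Mul(Mul(4, Mul(9, Pow(Add(1, 6), 2)), Add(-1, Mul(6, 532, Mul(9, Pow(Add(1, 6), 2))))), Rational(1, 459312))) = Add(Rational(110607, 188309), Mul(Mul(4, Mul(9, Pow(7, 2)), Add(-1, Mul(6, 532, Mul(9, Pow(7, 2))))), Rational(1, 459312))) = Add(Rational(110607, 188309), Mul(Mul(4, Mul(9, 49), Add(-1, Mul(6, 532, Mul(9, 49)))), Rational(1, 459312))) = Add(Rational(110607, 188309), Mul(Mul(4, 441, Add(-1, Mul(6, 532, 441))), Rational(1, 459312))) = Add(Rational(110607, 188309), Mul(Mul(4, 441, Add(-1, 1407672)), Rational(1, 459312))) = Add(Rational(110607, 188309), Mul(Mul(4, 441, 1407671), Rational(1, 459312))) = Add(Rational(110607, 188309), Mul(2483131644, Rational(1, 459312))) = Add(Rational(110607, 188309), Rational(29561091, 5468)) = Rational(5567224284195, 1029673612)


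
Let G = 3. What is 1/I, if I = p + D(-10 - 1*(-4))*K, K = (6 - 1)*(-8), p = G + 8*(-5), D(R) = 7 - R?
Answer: -1/557 ≈ -0.0017953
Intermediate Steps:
p = -37 (p = 3 + 8*(-5) = 3 - 40 = -37)
K = -40 (K = 5*(-8) = -40)
I = -557 (I = -37 + (7 - (-10 - 1*(-4)))*(-40) = -37 + (7 - (-10 + 4))*(-40) = -37 + (7 - 1*(-6))*(-40) = -37 + (7 + 6)*(-40) = -37 + 13*(-40) = -37 - 520 = -557)
1/I = 1/(-557) = -1/557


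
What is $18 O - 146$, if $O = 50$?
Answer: $754$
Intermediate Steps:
$18 O - 146 = 18 \cdot 50 - 146 = 900 - 146 = 754$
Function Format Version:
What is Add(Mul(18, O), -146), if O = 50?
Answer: 754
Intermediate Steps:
Add(Mul(18, O), -146) = Add(Mul(18, 50), -146) = Add(900, -146) = 754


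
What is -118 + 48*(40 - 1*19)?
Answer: 890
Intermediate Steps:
-118 + 48*(40 - 1*19) = -118 + 48*(40 - 19) = -118 + 48*21 = -118 + 1008 = 890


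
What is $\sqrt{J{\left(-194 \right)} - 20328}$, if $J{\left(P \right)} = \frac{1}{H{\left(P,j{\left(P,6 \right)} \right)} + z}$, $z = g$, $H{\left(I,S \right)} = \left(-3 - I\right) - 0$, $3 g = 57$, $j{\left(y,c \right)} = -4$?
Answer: $\frac{i \sqrt{896464590}}{210} \approx 142.58 i$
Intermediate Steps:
$g = 19$ ($g = \frac{1}{3} \cdot 57 = 19$)
$H{\left(I,S \right)} = -3 - I$ ($H{\left(I,S \right)} = \left(-3 - I\right) + 0 = -3 - I$)
$z = 19$
$J{\left(P \right)} = \frac{1}{16 - P}$ ($J{\left(P \right)} = \frac{1}{\left(-3 - P\right) + 19} = \frac{1}{16 - P}$)
$\sqrt{J{\left(-194 \right)} - 20328} = \sqrt{- \frac{1}{-16 - 194} - 20328} = \sqrt{- \frac{1}{-210} - 20328} = \sqrt{\left(-1\right) \left(- \frac{1}{210}\right) - 20328} = \sqrt{\frac{1}{210} - 20328} = \sqrt{- \frac{4268879}{210}} = \frac{i \sqrt{896464590}}{210}$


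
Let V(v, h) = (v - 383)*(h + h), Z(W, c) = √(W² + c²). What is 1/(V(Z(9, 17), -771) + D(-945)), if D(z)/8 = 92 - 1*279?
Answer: 58909/34614725542 + 771*√370/173073627710 ≈ 1.7875e-6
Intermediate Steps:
D(z) = -1496 (D(z) = 8*(92 - 1*279) = 8*(92 - 279) = 8*(-187) = -1496)
V(v, h) = 2*h*(-383 + v) (V(v, h) = (-383 + v)*(2*h) = 2*h*(-383 + v))
1/(V(Z(9, 17), -771) + D(-945)) = 1/(2*(-771)*(-383 + √(9² + 17²)) - 1496) = 1/(2*(-771)*(-383 + √(81 + 289)) - 1496) = 1/(2*(-771)*(-383 + √370) - 1496) = 1/((590586 - 1542*√370) - 1496) = 1/(589090 - 1542*√370)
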